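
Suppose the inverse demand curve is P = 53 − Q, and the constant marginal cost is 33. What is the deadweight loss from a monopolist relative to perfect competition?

Perfect competition: P = MC = 33, so 53 − Q = 33 and Q = 20.
A monopolist chooses Q where MR = MC. MR = 53 − 2Q; setting this equal to 33 gives Q = 10 and P = 43.
DWL is the triangle between Q = 10 and Q = 20: ½·(20 − 10)·(43 − 33) = 50.

DWL = 50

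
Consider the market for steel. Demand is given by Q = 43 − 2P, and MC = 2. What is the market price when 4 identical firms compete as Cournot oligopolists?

P = 5.9

Inverting demand: P = 21.5 − 0.5Q.
Cournot with 4 identical firms: the symmetric best-response condition is 21.5 − 2.5q = 2. Each firm produces q = 7.8, total output Q = 31.2, price P = 5.9.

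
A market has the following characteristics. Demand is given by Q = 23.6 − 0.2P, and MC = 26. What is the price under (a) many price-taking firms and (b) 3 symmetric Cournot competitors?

Inverting demand: P = 118 − 5Q.
Competitive firms price at marginal cost: P = 26, giving Q = 18.4.
With 3 symmetric Cournot firms, each firm's FOC gives 118 − 20q = 26, so q = 4.6, Q = 3·4.6 = 13.8, and P = 49.

Competition: P = 26; Cournot: P = 49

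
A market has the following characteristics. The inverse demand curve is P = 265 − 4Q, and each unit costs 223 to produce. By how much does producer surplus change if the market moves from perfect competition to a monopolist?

Perfect competition: P = MC = 223, so 265 − 4Q = 223 and Q = 10.5.
PS = (223 − 223)·10.5 = 0.
A monopolist chooses Q where MR = MC. MR = 265 − 8Q; setting this equal to 223 gives Q = 5.25 and P = 244.
PS = (244 − 223)·5.25 = 110.25.
Change in producer surplus: 110.25 − 0 = 110.25.

Producer surplus rises by 110.25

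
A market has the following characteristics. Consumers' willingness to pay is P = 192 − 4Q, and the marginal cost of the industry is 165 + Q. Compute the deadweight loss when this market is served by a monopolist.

Under competition P = MC: 192 − 4Q = 165 + Q ⇒ Q = 5.4, P = 170.4.
A monopolist chooses Q where MR = MC. MR = 192 − 8Q; setting this equal to 165 + Q gives Q = 3 and P = 180.
CS = ½·(192 − 170.4)·5.4 = 58.32; PS = (170.4·5.4 − 165·5.4 − ½·1·5.4²) = 14.58; TS = 72.9.
CS = ½·(192 − 180)·3 = 18; PS = (180·3 − 165·3 − ½·1·3²) = 40.5; TS = 58.5.
DWL = 72.9 − 58.5 = 14.4.

DWL = 14.4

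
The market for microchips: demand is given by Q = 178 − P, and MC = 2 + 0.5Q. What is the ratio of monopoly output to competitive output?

Inverting demand: P = 178 − Q.
The monopolist equates marginal revenue to marginal cost: 178 − 2Q = 2 + 0.5Q, so Q = 70.4. From demand, P = 107.6.
Competitive equilibrium sets price equal to marginal cost: 178 − Q = 2 + 0.5Q, so Q = 352/3 and P = 182/3.
Ratio Q_m/Q_c = 70.4/(352/3) = 0.6.

Q_m/Q_c = 0.6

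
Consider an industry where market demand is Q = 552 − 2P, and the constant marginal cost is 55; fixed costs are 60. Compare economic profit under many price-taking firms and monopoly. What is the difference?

π rises by 24420.5

Inverting demand: P = 276 − 0.5Q.
Under competition P = MC = 55, so Q = (276 − 55)/0.5 = 442.
Profit = (55 − 55)·442 − 60 = −60.
Monopoly sets MR = MC: 276 − Q = 55 ⇒ Q = 221, P = 276 − 0.5·221 = 165.5.
Profit = (165.5 − 55)·221 − 60 = 24360.5.
Change in economic profit: 24360.5 − −60 = 24420.5.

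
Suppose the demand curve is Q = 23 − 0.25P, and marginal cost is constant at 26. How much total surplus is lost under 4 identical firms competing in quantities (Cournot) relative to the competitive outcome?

Inverting demand: P = 92 − 4Q.
Under competition P = MC = 26, so Q = (92 − 26)/4 = 16.5.
In a 4-firm Cournot equilibrium, symmetry and the first-order condition give q = (92 − 26)/(20) = 3.3. So Q = 13.2 and P = 39.2.
DWL is the triangle between Q = 13.2 and Q = 16.5: ½·(16.5 − 13.2)·(39.2 − 26) = 21.78.

DWL = 21.78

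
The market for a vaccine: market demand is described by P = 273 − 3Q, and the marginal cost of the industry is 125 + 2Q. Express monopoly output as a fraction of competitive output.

Q_m/Q_c = 0.625

The monopolist equates marginal revenue to marginal cost: 273 − 6Q = 125 + 2Q, so Q = 18.5. From demand, P = 217.5.
Competitive equilibrium sets price equal to marginal cost: 273 − 3Q = 125 + 2Q, so Q = 29.6 and P = 184.2.
Ratio Q_m/Q_c = 18.5/29.6 = 0.625.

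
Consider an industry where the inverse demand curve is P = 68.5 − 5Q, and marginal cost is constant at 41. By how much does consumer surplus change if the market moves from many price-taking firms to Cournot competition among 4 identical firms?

Competitive firms price at marginal cost: P = 41, giving Q = 5.5.
CS = ½·(68.5 − 41)·5.5 = 75.625.
With 4 symmetric Cournot firms, each firm's FOC gives 68.5 − 25q = 41, so q = 1.1, Q = 4·1.1 = 4.4, and P = 46.5.
CS = ½·(68.5 − 46.5)·4.4 = 48.4.
Change in consumer surplus: 48.4 − 75.625 = −27.225.

CS falls by 27.225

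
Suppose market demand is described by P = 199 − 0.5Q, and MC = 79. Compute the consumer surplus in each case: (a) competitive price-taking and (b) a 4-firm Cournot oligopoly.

Competition: CS = 14400; Cournot: CS = 9216

Competitive firms price at marginal cost: P = 79, giving Q = 240.
CS = ½·(199 − 79)·240 = 14400.
Cournot with 4 identical firms: the symmetric best-response condition is 199 − 2.5q = 79. Each firm produces q = 48, total output Q = 192, price P = 103.
CS = ½·(199 − 103)·192 = 9216.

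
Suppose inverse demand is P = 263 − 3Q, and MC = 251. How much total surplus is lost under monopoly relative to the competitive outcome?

Perfect competition: P = MC = 251, so 263 − 3Q = 251 and Q = 4.
Monopoly sets MR = MC: 263 − 6Q = 251 ⇒ Q = 2, P = 263 − 3·2 = 257.
DWL is the triangle between Q = 2 and Q = 4: ½·(4 − 2)·(257 − 251) = 6.

DWL = 6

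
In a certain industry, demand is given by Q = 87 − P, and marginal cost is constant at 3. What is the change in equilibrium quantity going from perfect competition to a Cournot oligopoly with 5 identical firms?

Inverting demand: P = 87 − Q.
Under competition P = MC = 3, so Q = (87 − 3)/1 = 84.
Cournot with 5 identical firms: the symmetric best-response condition is 87 − 6q = 3. Each firm produces q = 14, total output Q = 70, price P = 17.
Change in equilibrium quantity: 70 − 84 = −14.

Q falls by 14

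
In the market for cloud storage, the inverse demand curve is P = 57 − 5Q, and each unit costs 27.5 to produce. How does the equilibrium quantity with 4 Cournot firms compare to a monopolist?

Cournot: Q = 4.72; Monopoly: Q = 2.95

In a 4-firm Cournot equilibrium, symmetry and the first-order condition give q = (57 − 27.5)/(25) = 1.18. So Q = 4.72 and P = 33.4.
A monopolist chooses Q where MR = MC. MR = 57 − 10Q; setting this equal to 27.5 gives Q = 2.95 and P = 42.25.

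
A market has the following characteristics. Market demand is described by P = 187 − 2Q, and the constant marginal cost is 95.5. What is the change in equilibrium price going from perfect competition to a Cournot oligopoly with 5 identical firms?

Under competition P = MC = 95.5, so Q = (187 − 95.5)/2 = 45.75.
With 5 symmetric Cournot firms, each firm's FOC gives 187 − 12q = 95.5, so q = 7.625, Q = 5·7.625 = 38.125, and P = 110.75.
Change in equilibrium price: 110.75 − 95.5 = 15.25.

P rises by 15.25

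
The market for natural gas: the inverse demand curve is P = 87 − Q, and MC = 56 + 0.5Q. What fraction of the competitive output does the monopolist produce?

Q_m/Q_c = 0.6

A monopolist chooses Q where MR = MC. MR = 87 − 2Q; setting this equal to 56 + 0.5Q gives Q = 12.4 and P = 74.6.
Competitive equilibrium sets price equal to marginal cost: 87 − Q = 56 + 0.5Q, so Q = 62/3 and P = 199/3.
Ratio Q_m/Q_c = 12.4/(62/3) = 0.6.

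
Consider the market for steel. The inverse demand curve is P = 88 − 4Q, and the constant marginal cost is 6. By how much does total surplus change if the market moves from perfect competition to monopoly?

Perfect competition: P = MC = 6, so 88 − 4Q = 6 and Q = 20.5.
CS = ½·(88 − 6)·20.5 = 840.5; PS = (6 − 6)·20.5 = 0; TS = 840.5.
A monopolist chooses Q where MR = MC. MR = 88 − 8Q; setting this equal to 6 gives Q = 10.25 and P = 47.
CS = ½·(88 − 47)·10.25 = 210.125; PS = (47 − 6)·10.25 = 420.25; TS = 630.375.
Change in total surplus: 630.375 − 840.5 = −210.125.

Total surplus falls by 210.125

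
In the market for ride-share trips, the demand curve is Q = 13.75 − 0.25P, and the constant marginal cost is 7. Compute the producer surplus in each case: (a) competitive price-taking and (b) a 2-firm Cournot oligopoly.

Inverting demand: P = 55 − 4Q.
Under competition P = MC = 7, so Q = (55 − 7)/4 = 12.
PS = (7 − 7)·12 = 0.
With 2 symmetric Cournot firms, each firm's FOC gives 55 − 12q = 7, so q = 4, Q = 2·4 = 8, and P = 23.
PS = (23 − 7)·8 = 128.

Competition: PS = 0; Cournot: PS = 128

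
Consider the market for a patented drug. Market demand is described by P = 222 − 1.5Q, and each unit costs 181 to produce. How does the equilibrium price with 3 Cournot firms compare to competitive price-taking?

Cournot: P = 191.25; Competition: P = 181

In a 3-firm Cournot equilibrium, symmetry and the first-order condition give q = (222 − 181)/(6) = 41/6. So Q = 20.5 and P = 191.25.
Perfect competition: P = MC = 181, so 222 − 1.5Q = 181 and Q = 82/3.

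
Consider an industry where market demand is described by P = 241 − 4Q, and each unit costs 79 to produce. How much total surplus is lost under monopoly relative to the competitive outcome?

Perfect competition: P = MC = 79, so 241 − 4Q = 79 and Q = 40.5.
The monopolist equates marginal revenue to marginal cost: 241 − 8Q = 79, so Q = 20.25. From demand, P = 160.
DWL is the triangle between Q = 20.25 and Q = 40.5: ½·(40.5 − 20.25)·(160 − 79) = 820.125.

DWL = 820.125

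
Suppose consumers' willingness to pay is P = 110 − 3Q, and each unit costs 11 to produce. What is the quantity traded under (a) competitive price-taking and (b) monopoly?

Competition: Q = 33; Monopoly: Q = 16.5

Under competition P = MC = 11, so Q = (110 − 11)/3 = 33.
Monopoly sets MR = MC: 110 − 6Q = 11 ⇒ Q = 16.5, P = 110 − 3·16.5 = 60.5.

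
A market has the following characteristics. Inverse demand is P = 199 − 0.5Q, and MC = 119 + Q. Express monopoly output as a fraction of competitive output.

Q_m/Q_c = 0.75

A monopolist chooses Q where MR = MC. MR = 199 − Q; setting this equal to 119 + Q gives Q = 40 and P = 179.
Under competition P = MC: 199 − 0.5Q = 119 + Q ⇒ Q = 160/3, P = 517/3.
Ratio Q_m/Q_c = 40/(160/3) = 0.75.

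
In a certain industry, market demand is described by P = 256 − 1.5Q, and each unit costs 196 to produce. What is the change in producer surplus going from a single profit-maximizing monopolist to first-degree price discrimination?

PS rises by 600

Monopoly sets MR = MC: 256 − 3Q = 196 ⇒ Q = 20, P = 256 − 1.5·20 = 226.
PS = (226 − 196)·20 = 600.
A perfectly discriminating monopolist sells every unit with P(Q) ≥ MC(Q), so output equals the competitive quantity Q = 40. Each buyer pays their reservation price, so CS = 0 and the firm captures all surplus.
PS = ½·(256 − 196)·40 = 1200.
Change in producer surplus: 1200 − 600 = 600.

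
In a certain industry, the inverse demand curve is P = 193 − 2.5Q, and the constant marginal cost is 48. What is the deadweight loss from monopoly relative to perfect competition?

DWL = 1051.25

Under competition P = MC = 48, so Q = (193 − 48)/2.5 = 58.
Monopoly sets MR = MC: 193 − 5Q = 48 ⇒ Q = 29, P = 193 − 2.5·29 = 120.5.
DWL is the triangle between Q = 29 and Q = 58: ½·(58 − 29)·(120.5 − 48) = 1051.25.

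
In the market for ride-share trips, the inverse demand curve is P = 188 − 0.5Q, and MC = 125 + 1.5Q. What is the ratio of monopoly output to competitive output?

A monopolist chooses Q where MR = MC. MR = 188 − Q; setting this equal to 125 + 1.5Q gives Q = 25.2 and P = 175.4.
Under competition P = MC: 188 − 0.5Q = 125 + 1.5Q ⇒ Q = 31.5, P = 172.25.
Ratio Q_m/Q_c = 25.2/31.5 = 0.8.

Q_m/Q_c = 0.8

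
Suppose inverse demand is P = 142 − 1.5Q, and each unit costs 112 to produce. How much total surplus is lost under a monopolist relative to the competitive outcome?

DWL = 75

Perfect competition: P = MC = 112, so 142 − 1.5Q = 112 and Q = 20.
A monopolist chooses Q where MR = MC. MR = 142 − 3Q; setting this equal to 112 gives Q = 10 and P = 127.
DWL is the triangle between Q = 10 and Q = 20: ½·(20 − 10)·(127 − 112) = 75.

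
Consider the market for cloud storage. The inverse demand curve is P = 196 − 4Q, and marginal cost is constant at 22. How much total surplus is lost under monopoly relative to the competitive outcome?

DWL = 946.125

Competitive firms price at marginal cost: P = 22, giving Q = 43.5.
Monopoly sets MR = MC: 196 − 8Q = 22 ⇒ Q = 21.75, P = 196 − 4·21.75 = 109.
DWL is the triangle between Q = 21.75 and Q = 43.5: ½·(43.5 − 21.75)·(109 − 22) = 946.125.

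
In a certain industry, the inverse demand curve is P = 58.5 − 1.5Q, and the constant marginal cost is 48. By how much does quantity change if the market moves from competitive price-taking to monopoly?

Q falls by 3.5

Perfect competition: P = MC = 48, so 58.5 − 1.5Q = 48 and Q = 7.
Monopoly sets MR = MC: 58.5 − 3Q = 48 ⇒ Q = 3.5, P = 58.5 − 1.5·3.5 = 53.25.
Change in quantity: 3.5 − 7 = −3.5.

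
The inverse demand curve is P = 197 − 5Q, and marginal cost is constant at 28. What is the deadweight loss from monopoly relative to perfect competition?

DWL = 714.025

Under competition P = MC = 28, so Q = (197 − 28)/5 = 33.8.
The monopolist equates marginal revenue to marginal cost: 197 − 10Q = 28, so Q = 16.9. From demand, P = 112.5.
DWL is the triangle between Q = 16.9 and Q = 33.8: ½·(33.8 − 16.9)·(112.5 − 28) = 714.025.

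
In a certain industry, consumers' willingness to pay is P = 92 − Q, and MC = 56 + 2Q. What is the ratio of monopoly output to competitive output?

Q_m/Q_c = 0.75

The monopolist equates marginal revenue to marginal cost: 92 − 2Q = 56 + 2Q, so Q = 9. From demand, P = 83.
Under competition P = MC: 92 − Q = 56 + 2Q ⇒ Q = 12, P = 80.
Ratio Q_m/Q_c = 9/12 = 0.75.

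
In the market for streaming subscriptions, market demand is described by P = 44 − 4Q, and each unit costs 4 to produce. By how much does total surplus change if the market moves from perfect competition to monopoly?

TS falls by 50

Perfect competition: P = MC = 4, so 44 − 4Q = 4 and Q = 10.
CS = ½·(44 − 4)·10 = 200; PS = (4 − 4)·10 = 0; TS = 200.
The monopolist equates marginal revenue to marginal cost: 44 − 8Q = 4, so Q = 5. From demand, P = 24.
CS = ½·(44 − 24)·5 = 50; PS = (24 − 4)·5 = 100; TS = 150.
Change in total surplus: 150 − 200 = −50.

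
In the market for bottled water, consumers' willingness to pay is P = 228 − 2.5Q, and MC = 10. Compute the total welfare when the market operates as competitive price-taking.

Perfect competition: P = MC = 10, so 228 − 2.5Q = 10 and Q = 87.2.
CS = ½·(228 − 10)·87.2 = 9504.8; PS = (10 − 10)·87.2 = 0; TS = 9504.8.

TS = 9504.8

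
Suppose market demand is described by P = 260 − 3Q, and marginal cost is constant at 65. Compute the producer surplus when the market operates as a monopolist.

Monopoly sets MR = MC: 260 − 6Q = 65 ⇒ Q = 32.5, P = 260 − 3·32.5 = 162.5.
PS = (162.5 − 65)·32.5 = 3168.75.

PS = 3168.75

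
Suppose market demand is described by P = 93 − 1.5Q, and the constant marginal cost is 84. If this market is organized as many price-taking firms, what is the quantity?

Q = 6

Competitive firms price at marginal cost: P = 84, giving Q = 6.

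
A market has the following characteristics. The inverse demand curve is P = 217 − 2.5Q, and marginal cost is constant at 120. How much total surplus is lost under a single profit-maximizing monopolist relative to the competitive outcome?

Perfect competition: P = MC = 120, so 217 − 2.5Q = 120 and Q = 38.8.
Monopoly sets MR = MC: 217 − 5Q = 120 ⇒ Q = 19.4, P = 217 − 2.5·19.4 = 168.5.
DWL is the triangle between Q = 19.4 and Q = 38.8: ½·(38.8 − 19.4)·(168.5 − 120) = 470.45.

DWL = 470.45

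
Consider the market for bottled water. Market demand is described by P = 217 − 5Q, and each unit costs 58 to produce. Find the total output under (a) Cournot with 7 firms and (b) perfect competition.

With 7 symmetric Cournot firms, each firm's FOC gives 217 − 40q = 58, so q = 3.975, Q = 7·3.975 = 27.825, and P = 77.875.
Under competition P = MC = 58, so Q = (217 − 58)/5 = 31.8.

Cournot: Q = 27.825; Competition: Q = 31.8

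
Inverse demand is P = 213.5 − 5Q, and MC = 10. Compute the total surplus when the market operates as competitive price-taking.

TS = 4141.225

Perfect competition: P = MC = 10, so 213.5 − 5Q = 10 and Q = 40.7.
CS = ½·(213.5 − 10)·40.7 = 4141.225; PS = (10 − 10)·40.7 = 0; TS = 4141.225.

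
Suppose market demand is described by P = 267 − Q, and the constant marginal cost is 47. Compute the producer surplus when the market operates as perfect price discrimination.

A perfectly discriminating monopolist sells every unit with P(Q) ≥ MC(Q), so output equals the competitive quantity Q = 220. Each buyer pays their reservation price, so CS = 0 and the firm captures all surplus.
PS = ½·(267 − 47)·220 = 24200.

PS = 24200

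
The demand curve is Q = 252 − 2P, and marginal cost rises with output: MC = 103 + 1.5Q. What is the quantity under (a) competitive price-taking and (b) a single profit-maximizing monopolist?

Inverting demand: P = 126 − 0.5Q.
Competitive equilibrium sets price equal to marginal cost: 126 − 0.5Q = 103 + 1.5Q, so Q = 11.5 and P = 120.25.
Monopoly sets MR = MC: 126 − Q = 103 + 1.5Q ⇒ Q = 9.2, P = 126 − 0.5·9.2 = 121.4.

Competition: Q = 11.5; Monopoly: Q = 9.2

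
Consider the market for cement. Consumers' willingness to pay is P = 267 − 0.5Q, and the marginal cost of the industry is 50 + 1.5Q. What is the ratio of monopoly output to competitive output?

Q_m/Q_c = 0.8

A monopolist chooses Q where MR = MC. MR = 267 − Q; setting this equal to 50 + 1.5Q gives Q = 86.8 and P = 223.6.
Competitive equilibrium sets price equal to marginal cost: 267 − 0.5Q = 50 + 1.5Q, so Q = 108.5 and P = 212.75.
Ratio Q_m/Q_c = 86.8/108.5 = 0.8.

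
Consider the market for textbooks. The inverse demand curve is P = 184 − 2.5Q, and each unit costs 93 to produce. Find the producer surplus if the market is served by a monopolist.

PS = 828.1

The monopolist equates marginal revenue to marginal cost: 184 − 5Q = 93, so Q = 18.2. From demand, P = 138.5.
PS = (138.5 − 93)·18.2 = 828.1.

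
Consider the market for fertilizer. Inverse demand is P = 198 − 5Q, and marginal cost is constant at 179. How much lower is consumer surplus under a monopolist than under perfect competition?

CS falls by 27.075

Competitive firms price at marginal cost: P = 179, giving Q = 3.8.
CS = ½·(198 − 179)·3.8 = 36.1.
The monopolist equates marginal revenue to marginal cost: 198 − 10Q = 179, so Q = 1.9. From demand, P = 188.5.
CS = ½·(198 − 188.5)·1.9 = 9.025.
Change in consumer surplus: 9.025 − 36.1 = −27.075.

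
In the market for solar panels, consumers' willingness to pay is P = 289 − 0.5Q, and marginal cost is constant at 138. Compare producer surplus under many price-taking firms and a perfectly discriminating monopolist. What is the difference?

Under competition P = MC = 138, so Q = (289 − 138)/0.5 = 302.
PS = (138 − 138)·302 = 0.
A perfectly discriminating monopolist sells every unit with P(Q) ≥ MC(Q), so output equals the competitive quantity Q = 302. Each buyer pays their reservation price, so CS = 0 and the firm captures all surplus.
PS = ½·(289 − 138)·302 = 22801.
Change in producer surplus: 22801 − 0 = 22801.

Producer surplus rises by 22801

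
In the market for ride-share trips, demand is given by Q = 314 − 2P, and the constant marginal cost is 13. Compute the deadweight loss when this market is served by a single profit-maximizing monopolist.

Inverting demand: P = 157 − 0.5Q.
Perfect competition: P = MC = 13, so 157 − 0.5Q = 13 and Q = 288.
Monopoly sets MR = MC: 157 − Q = 13 ⇒ Q = 144, P = 157 − 0.5·144 = 85.
DWL is the triangle between Q = 144 and Q = 288: ½·(288 − 144)·(85 − 13) = 5184.

DWL = 5184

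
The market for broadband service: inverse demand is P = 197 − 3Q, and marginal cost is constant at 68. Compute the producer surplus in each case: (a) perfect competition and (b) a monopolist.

Under competition P = MC = 68, so Q = (197 − 68)/3 = 43.
PS = (68 − 68)·43 = 0.
The monopolist equates marginal revenue to marginal cost: 197 − 6Q = 68, so Q = 21.5. From demand, P = 132.5.
PS = (132.5 − 68)·21.5 = 1386.75.

Competition: PS = 0; Monopoly: PS = 1386.75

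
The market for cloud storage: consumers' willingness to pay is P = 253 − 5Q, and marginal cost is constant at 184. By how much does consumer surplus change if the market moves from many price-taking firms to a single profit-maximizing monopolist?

CS falls by 357.075

Competitive firms price at marginal cost: P = 184, giving Q = 13.8.
CS = ½·(253 − 184)·13.8 = 476.1.
The monopolist equates marginal revenue to marginal cost: 253 − 10Q = 184, so Q = 6.9. From demand, P = 218.5.
CS = ½·(253 − 218.5)·6.9 = 119.025.
Change in consumer surplus: 119.025 − 476.1 = −357.075.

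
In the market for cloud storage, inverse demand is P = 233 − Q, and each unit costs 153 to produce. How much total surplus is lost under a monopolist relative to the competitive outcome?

DWL = 800

Under competition P = MC = 153, so Q = (233 − 153)/1 = 80.
The monopolist equates marginal revenue to marginal cost: 233 − 2Q = 153, so Q = 40. From demand, P = 193.
DWL is the triangle between Q = 40 and Q = 80: ½·(80 − 40)·(193 − 153) = 800.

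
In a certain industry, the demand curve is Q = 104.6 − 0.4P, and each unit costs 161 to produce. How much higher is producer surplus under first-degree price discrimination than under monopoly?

Inverting demand: P = 261.5 − 2.5Q.
The monopolist equates marginal revenue to marginal cost: 261.5 − 5Q = 161, so Q = 20.1. From demand, P = 211.25.
PS = (211.25 − 161)·20.1 = 1010.025.
With perfect price discrimination, output is the efficient level Q = 40.2 (where demand meets MC), but every buyer pays their willingness to pay: CS = 0 and PS = total surplus.
PS = ½·(261.5 − 161)·40.2 = 2020.05.
Change in producer surplus: 2020.05 − 1010.025 = 1010.025.

Producer surplus rises by 1010.025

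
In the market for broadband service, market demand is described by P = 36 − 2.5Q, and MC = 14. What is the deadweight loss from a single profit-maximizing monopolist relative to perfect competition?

Perfect competition: P = MC = 14, so 36 − 2.5Q = 14 and Q = 8.8.
The monopolist equates marginal revenue to marginal cost: 36 − 5Q = 14, so Q = 4.4. From demand, P = 25.
DWL is the triangle between Q = 4.4 and Q = 8.8: ½·(8.8 − 4.4)·(25 − 14) = 24.2.

DWL = 24.2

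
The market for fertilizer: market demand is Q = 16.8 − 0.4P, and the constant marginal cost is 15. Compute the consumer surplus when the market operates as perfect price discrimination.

CS = 0

Inverting demand: P = 42 − 2.5Q.
A perfectly discriminating monopolist sells every unit with P(Q) ≥ MC(Q), so output equals the competitive quantity Q = 10.8. Each buyer pays their reservation price, so CS = 0 and the firm captures all surplus.
CS = 0.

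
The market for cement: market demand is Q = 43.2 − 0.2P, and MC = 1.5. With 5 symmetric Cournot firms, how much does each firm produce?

q_i = 7.15

Inverting demand: P = 216 − 5Q.
In a 5-firm Cournot equilibrium, symmetry and the first-order condition give q = (216 − 1.5)/(30) = 7.15. So Q = 35.75 and P = 37.25.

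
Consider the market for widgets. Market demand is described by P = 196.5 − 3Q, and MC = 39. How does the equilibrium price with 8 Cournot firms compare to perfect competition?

Cournot: P = 56.5; Competition: P = 39

With 8 symmetric Cournot firms, each firm's FOC gives 196.5 − 27q = 39, so q = 35/6, Q = 8·35/6 = 140/3, and P = 56.5.
Competitive firms price at marginal cost: P = 39, giving Q = 52.5.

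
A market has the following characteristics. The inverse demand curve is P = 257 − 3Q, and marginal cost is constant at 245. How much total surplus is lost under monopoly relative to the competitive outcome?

Perfect competition: P = MC = 245, so 257 − 3Q = 245 and Q = 4.
A monopolist chooses Q where MR = MC. MR = 257 − 6Q; setting this equal to 245 gives Q = 2 and P = 251.
DWL is the triangle between Q = 2 and Q = 4: ½·(4 − 2)·(251 − 245) = 6.

DWL = 6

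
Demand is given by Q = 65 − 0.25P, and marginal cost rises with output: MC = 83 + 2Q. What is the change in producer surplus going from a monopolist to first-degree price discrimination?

PS rises by 1044.3

Inverting demand: P = 260 − 4Q.
The monopolist equates marginal revenue to marginal cost: 260 − 8Q = 83 + 2Q, so Q = 17.7. From demand, P = 189.2.
PS = P·Q − VC(Q) = 189.2·17.7 − (83·17.7 + ½·2·17.7²) = 1566.45.
A perfectly discriminating monopolist sells every unit with P(Q) ≥ MC(Q), so output equals the competitive quantity Q = 29.5. Each buyer pays their reservation price, so CS = 0 and the firm captures all surplus.
PS = ½·(260 − 83)·29.5 = 2610.75.
Change in producer surplus: 2610.75 − 1566.45 = 1044.3.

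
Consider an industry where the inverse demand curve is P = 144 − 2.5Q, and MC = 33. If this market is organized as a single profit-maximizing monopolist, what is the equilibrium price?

A monopolist chooses Q where MR = MC. MR = 144 − 5Q; setting this equal to 33 gives Q = 22.2 and P = 88.5.

P = 88.5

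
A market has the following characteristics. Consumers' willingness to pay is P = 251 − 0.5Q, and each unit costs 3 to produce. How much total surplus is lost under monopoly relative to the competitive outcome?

Under competition P = MC = 3, so Q = (251 − 3)/0.5 = 496.
A monopolist chooses Q where MR = MC. MR = 251 − Q; setting this equal to 3 gives Q = 248 and P = 127.
DWL is the triangle between Q = 248 and Q = 496: ½·(496 − 248)·(127 − 3) = 15376.

DWL = 15376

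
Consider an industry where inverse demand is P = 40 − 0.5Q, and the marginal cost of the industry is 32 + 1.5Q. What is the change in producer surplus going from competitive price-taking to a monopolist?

Competitive equilibrium sets price equal to marginal cost: 40 − 0.5Q = 32 + 1.5Q, so Q = 4 and P = 38.
PS = P·Q − VC(Q) = 38·4 − (32·4 + ½·1.5·4²) = 12.
A monopolist chooses Q where MR = MC. MR = 40 − Q; setting this equal to 32 + 1.5Q gives Q = 3.2 and P = 38.4.
PS = P·Q − VC(Q) = 38.4·3.2 − (32·3.2 + ½·1.5·3.2²) = 12.8.
Change in producer surplus: 12.8 − 12 = 0.8.

Producer surplus rises by 0.8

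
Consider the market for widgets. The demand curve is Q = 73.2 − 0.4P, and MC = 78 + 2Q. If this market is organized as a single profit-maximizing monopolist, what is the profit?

Inverting demand: P = 183 − 2.5Q.
The monopolist equates marginal revenue to marginal cost: 183 − 5Q = 78 + 2Q, so Q = 15. From demand, P = 145.5.
Profit = 145.5·15 − (78·15 + ½·2·15²) = 787.5.

Profit = 787.5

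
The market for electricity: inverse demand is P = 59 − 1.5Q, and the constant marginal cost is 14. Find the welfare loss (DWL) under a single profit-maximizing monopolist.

Perfect competition: P = MC = 14, so 59 − 1.5Q = 14 and Q = 30.
Monopoly sets MR = MC: 59 − 3Q = 14 ⇒ Q = 15, P = 59 − 1.5·15 = 36.5.
DWL is the triangle between Q = 15 and Q = 30: ½·(30 − 15)·(36.5 − 14) = 168.75.

DWL = 168.75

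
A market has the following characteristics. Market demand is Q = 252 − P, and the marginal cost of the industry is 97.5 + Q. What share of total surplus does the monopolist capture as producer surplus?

PS/TS = 0.75

Inverting demand: P = 252 − Q.
A monopolist chooses Q where MR = MC. MR = 252 − 2Q; setting this equal to 97.5 + Q gives Q = 51.5 and P = 200.5.
CS = ½·(252 − 200.5)·51.5 = 1326.125.
PS = P·Q − VC(Q) = 200.5·51.5 − (97.5·51.5 + ½·1·51.5²) = 3978.375.
Share captured = PS/TS = 3978.375/5304.5 = 0.75.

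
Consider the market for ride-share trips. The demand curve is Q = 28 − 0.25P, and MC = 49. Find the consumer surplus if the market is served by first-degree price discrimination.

CS = 0

Inverting demand: P = 112 − 4Q.
A perfectly discriminating monopolist sells every unit with P(Q) ≥ MC(Q), so output equals the competitive quantity Q = 15.75. Each buyer pays their reservation price, so CS = 0 and the firm captures all surplus.
CS = 0.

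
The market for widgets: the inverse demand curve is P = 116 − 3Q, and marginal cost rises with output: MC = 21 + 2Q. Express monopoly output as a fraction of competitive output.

Monopoly sets MR = MC: 116 − 6Q = 21 + 2Q ⇒ Q = 11.875, P = 116 − 3·11.875 = 80.375.
Under competition P = MC: 116 − 3Q = 21 + 2Q ⇒ Q = 19, P = 59.
Ratio Q_m/Q_c = 11.875/19 = 0.625.

Q_m/Q_c = 0.625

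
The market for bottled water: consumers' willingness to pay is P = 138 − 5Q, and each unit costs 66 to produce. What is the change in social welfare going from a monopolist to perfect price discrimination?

TS rises by 129.6

A monopolist chooses Q where MR = MC. MR = 138 − 10Q; setting this equal to 66 gives Q = 7.2 and P = 102.
CS = ½·(138 − 102)·7.2 = 129.6; PS = (102 − 66)·7.2 = 259.2; TS = 388.8.
A perfectly discriminating monopolist sells every unit with P(Q) ≥ MC(Q), so output equals the competitive quantity Q = 14.4. Each buyer pays their reservation price, so CS = 0 and the firm captures all surplus.
TS = 518.4 (equal to competitive TS).
Change in social welfare: 518.4 − 388.8 = 129.6.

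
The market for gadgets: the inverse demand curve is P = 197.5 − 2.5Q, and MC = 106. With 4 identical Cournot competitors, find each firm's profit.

With 4 symmetric Cournot firms, each firm's FOC gives 197.5 − 12.5q = 106, so q = 7.32, Q = 4·7.32 = 29.28, and P = 124.3.
Each firm's profit = (124.3 − 106)·7.32 = 133.956.

π_i = 133.956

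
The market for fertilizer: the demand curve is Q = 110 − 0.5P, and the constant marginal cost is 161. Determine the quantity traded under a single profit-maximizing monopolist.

Q = 14.75

Inverting demand: P = 220 − 2Q.
The monopolist equates marginal revenue to marginal cost: 220 − 4Q = 161, so Q = 14.75. From demand, P = 190.5.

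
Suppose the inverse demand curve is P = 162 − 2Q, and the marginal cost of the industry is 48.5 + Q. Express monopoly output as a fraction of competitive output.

The monopolist equates marginal revenue to marginal cost: 162 − 4Q = 48.5 + Q, so Q = 22.7. From demand, P = 116.6.
Under competition P = MC: 162 − 2Q = 48.5 + Q ⇒ Q = 227/6, P = 259/3.
Ratio Q_m/Q_c = 22.7/(227/6) = 0.6.

Q_m/Q_c = 0.6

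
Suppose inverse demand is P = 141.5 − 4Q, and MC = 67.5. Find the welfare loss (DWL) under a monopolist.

DWL = 171.125

Under competition P = MC = 67.5, so Q = (141.5 − 67.5)/4 = 18.5.
Monopoly sets MR = MC: 141.5 − 8Q = 67.5 ⇒ Q = 9.25, P = 141.5 − 4·9.25 = 104.5.
DWL is the triangle between Q = 9.25 and Q = 18.5: ½·(18.5 − 9.25)·(104.5 − 67.5) = 171.125.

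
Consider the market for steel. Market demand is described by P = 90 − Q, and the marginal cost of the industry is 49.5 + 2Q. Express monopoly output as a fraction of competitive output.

Monopoly sets MR = MC: 90 − 2Q = 49.5 + 2Q ⇒ Q = 10.125, P = 90 − 10.125 = 79.875.
Under competition P = MC: 90 − Q = 49.5 + 2Q ⇒ Q = 13.5, P = 76.5.
Ratio Q_m/Q_c = 10.125/13.5 = 0.75.

Q_m/Q_c = 0.75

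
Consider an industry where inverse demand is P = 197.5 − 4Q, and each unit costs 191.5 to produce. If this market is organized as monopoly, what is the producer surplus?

PS = 2.25

A monopolist chooses Q where MR = MC. MR = 197.5 − 8Q; setting this equal to 191.5 gives Q = 0.75 and P = 194.5.
PS = (194.5 − 191.5)·0.75 = 2.25.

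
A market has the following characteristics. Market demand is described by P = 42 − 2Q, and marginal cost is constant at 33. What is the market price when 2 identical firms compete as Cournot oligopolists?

P = 36

With 2 symmetric Cournot firms, each firm's FOC gives 42 − 6q = 33, so q = 1.5, Q = 2·1.5 = 3, and P = 36.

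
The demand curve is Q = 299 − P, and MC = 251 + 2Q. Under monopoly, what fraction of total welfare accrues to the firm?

PS/TS = 0.8

Inverting demand: P = 299 − Q.
Monopoly sets MR = MC: 299 − 2Q = 251 + 2Q ⇒ Q = 12, P = 299 − 12 = 287.
CS = ½·(299 − 287)·12 = 72.
PS = P·Q − VC(Q) = 287·12 − (251·12 + ½·2·12²) = 288.
Share captured = PS/TS = 288/360 = 0.8.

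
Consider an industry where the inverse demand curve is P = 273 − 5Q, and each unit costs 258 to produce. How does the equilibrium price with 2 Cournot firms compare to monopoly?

In a 2-firm Cournot equilibrium, symmetry and the first-order condition give q = (273 − 258)/(15) = 1. So Q = 2 and P = 263.
The monopolist equates marginal revenue to marginal cost: 273 − 10Q = 258, so Q = 1.5. From demand, P = 265.5.

Cournot: P = 263; Monopoly: P = 265.5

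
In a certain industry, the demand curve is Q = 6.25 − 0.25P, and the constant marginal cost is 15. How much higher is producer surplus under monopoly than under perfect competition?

Inverting demand: P = 25 − 4Q.
Under competition P = MC = 15, so Q = (25 − 15)/4 = 2.5.
PS = (15 − 15)·2.5 = 0.
A monopolist chooses Q where MR = MC. MR = 25 − 8Q; setting this equal to 15 gives Q = 1.25 and P = 20.
PS = (20 − 15)·1.25 = 6.25.
Change in producer surplus: 6.25 − 0 = 6.25.

Producer surplus rises by 6.25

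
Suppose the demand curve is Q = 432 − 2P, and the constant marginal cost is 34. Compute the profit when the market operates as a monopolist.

Profit = 16562

Inverting demand: P = 216 − 0.5Q.
Monopoly sets MR = MC: 216 − Q = 34 ⇒ Q = 182, P = 216 − 0.5·182 = 125.
Profit = (125 − 34)·182 = 16562.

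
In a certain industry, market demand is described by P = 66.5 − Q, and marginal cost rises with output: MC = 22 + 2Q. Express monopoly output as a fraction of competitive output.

Q_m/Q_c = 0.75

Monopoly sets MR = MC: 66.5 − 2Q = 22 + 2Q ⇒ Q = 11.125, P = 66.5 − 11.125 = 55.375.
Under competition P = MC: 66.5 − Q = 22 + 2Q ⇒ Q = 89/6, P = 155/3.
Ratio Q_m/Q_c = 11.125/(89/6) = 0.75.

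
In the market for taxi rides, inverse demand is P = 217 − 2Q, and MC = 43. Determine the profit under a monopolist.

The monopolist equates marginal revenue to marginal cost: 217 − 4Q = 43, so Q = 43.5. From demand, P = 130.
Profit = (130 − 43)·43.5 = 3784.5.

Profit = 3784.5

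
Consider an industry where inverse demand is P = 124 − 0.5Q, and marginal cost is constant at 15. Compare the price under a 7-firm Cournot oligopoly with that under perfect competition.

Cournot: P = 28.625; Competition: P = 15

With 7 symmetric Cournot firms, each firm's FOC gives 124 − 4q = 15, so q = 27.25, Q = 7·27.25 = 190.75, and P = 28.625.
Perfect competition: P = MC = 15, so 124 − 0.5Q = 15 and Q = 218.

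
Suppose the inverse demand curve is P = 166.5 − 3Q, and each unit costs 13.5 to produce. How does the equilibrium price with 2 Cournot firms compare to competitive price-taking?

With 2 symmetric Cournot firms, each firm's FOC gives 166.5 − 9q = 13.5, so q = 17, Q = 2·17 = 34, and P = 64.5.
Perfect competition: P = MC = 13.5, so 166.5 − 3Q = 13.5 and Q = 51.

Cournot: P = 64.5; Competition: P = 13.5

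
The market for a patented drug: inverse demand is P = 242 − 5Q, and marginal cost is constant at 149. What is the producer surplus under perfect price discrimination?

PS = 864.9

A perfectly discriminating monopolist sells every unit with P(Q) ≥ MC(Q), so output equals the competitive quantity Q = 18.6. Each buyer pays their reservation price, so CS = 0 and the firm captures all surplus.
PS = ½·(242 − 149)·18.6 = 864.9.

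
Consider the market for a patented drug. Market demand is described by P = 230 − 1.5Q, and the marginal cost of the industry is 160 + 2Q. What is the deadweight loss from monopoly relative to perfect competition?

DWL = 63

Competitive equilibrium sets price equal to marginal cost: 230 − 1.5Q = 160 + 2Q, so Q = 20 and P = 200.
The monopolist equates marginal revenue to marginal cost: 230 − 3Q = 160 + 2Q, so Q = 14. From demand, P = 209.
CS = ½·(230 − 200)·20 = 300; PS = (200·20 − 160·20 − ½·2·20²) = 400; TS = 700.
CS = ½·(230 − 209)·14 = 147; PS = (209·14 − 160·14 − ½·2·14²) = 490; TS = 637.
DWL = 700 − 637 = 63.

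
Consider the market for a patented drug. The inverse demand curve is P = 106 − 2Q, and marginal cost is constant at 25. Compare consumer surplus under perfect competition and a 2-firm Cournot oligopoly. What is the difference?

CS falls by 911.25

Perfect competition: P = MC = 25, so 106 − 2Q = 25 and Q = 40.5.
CS = ½·(106 − 25)·40.5 = 1640.25.
In a 2-firm Cournot equilibrium, symmetry and the first-order condition give q = (106 − 25)/(6) = 13.5. So Q = 27 and P = 52.
CS = ½·(106 − 52)·27 = 729.
Change in consumer surplus: 729 − 1640.25 = −911.25.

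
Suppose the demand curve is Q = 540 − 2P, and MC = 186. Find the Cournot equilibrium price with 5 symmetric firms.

Inverting demand: P = 270 − 0.5Q.
In a 5-firm Cournot equilibrium, symmetry and the first-order condition give q = (270 − 186)/(3) = 28. So Q = 140 and P = 200.

P = 200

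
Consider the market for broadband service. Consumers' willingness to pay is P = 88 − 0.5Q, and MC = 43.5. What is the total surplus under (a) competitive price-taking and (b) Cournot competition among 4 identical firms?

Competition: TS = 1980.25; Cournot: TS = 1901.04

Under competition P = MC = 43.5, so Q = (88 − 43.5)/0.5 = 89.
CS = ½·(88 − 43.5)·89 = 1980.25; PS = (43.5 − 43.5)·89 = 0; TS = 1980.25.
With 4 symmetric Cournot firms, each firm's FOC gives 88 − 2.5q = 43.5, so q = 17.8, Q = 4·17.8 = 71.2, and P = 52.4.
CS = ½·(88 − 52.4)·71.2 = 1267.36; PS = (52.4 − 43.5)·71.2 = 633.68; TS = 1901.04.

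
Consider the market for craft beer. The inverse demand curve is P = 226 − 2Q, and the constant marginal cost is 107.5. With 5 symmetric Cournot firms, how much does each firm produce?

With 5 symmetric Cournot firms, each firm's FOC gives 226 − 12q = 107.5, so q = 9.875, Q = 5·9.875 = 49.375, and P = 127.25.

q_i = 9.875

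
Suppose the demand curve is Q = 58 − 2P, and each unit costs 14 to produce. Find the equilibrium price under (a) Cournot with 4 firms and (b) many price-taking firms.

Cournot: P = 17; Competition: P = 14

Inverting demand: P = 29 − 0.5Q.
Cournot with 4 identical firms: the symmetric best-response condition is 29 − 2.5q = 14. Each firm produces q = 6, total output Q = 24, price P = 17.
Competitive firms price at marginal cost: P = 14, giving Q = 30.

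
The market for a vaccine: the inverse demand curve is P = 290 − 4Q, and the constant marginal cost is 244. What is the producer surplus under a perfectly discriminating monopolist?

PS = 264.5

With perfect price discrimination, output is the efficient level Q = 11.5 (where demand meets MC), but every buyer pays their willingness to pay: CS = 0 and PS = total surplus.
PS = ½·(290 − 244)·11.5 = 264.5.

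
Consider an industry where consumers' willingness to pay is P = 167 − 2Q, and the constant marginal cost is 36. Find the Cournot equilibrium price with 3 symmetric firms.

P = 68.75

In a 3-firm Cournot equilibrium, symmetry and the first-order condition give q = (167 − 36)/(8) = 16.375. So Q = 49.125 and P = 68.75.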